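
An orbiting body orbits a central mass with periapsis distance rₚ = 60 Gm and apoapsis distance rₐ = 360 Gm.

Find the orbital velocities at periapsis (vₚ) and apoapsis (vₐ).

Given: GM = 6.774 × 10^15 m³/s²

Convert to SI: rₚ = 60 Gm = 6e+10 m; rₐ = 360 Gm = 3.6e+11 m.
Use the vis-viva equation v² = GM(2/r − 1/a) with a = (rₚ + rₐ)/2 = (6e+10 + 3.6e+11)/2 = 2.1e+11 m.
vₚ = √(GM · (2/rₚ − 1/a)) = √(6.774e+15 · (2/6e+10 − 1/2.1e+11)) m/s ≈ 439.9 m/s = 439.9 m/s.
vₐ = √(GM · (2/rₐ − 1/a)) = √(6.774e+15 · (2/3.6e+11 − 1/2.1e+11)) m/s ≈ 73.32 m/s = 73.32 m/s.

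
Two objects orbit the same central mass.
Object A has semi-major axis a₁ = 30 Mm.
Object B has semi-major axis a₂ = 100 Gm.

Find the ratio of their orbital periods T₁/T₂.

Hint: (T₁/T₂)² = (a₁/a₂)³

Convert to SI: a₁ = 30 Mm = 3e+07 m; a₂ = 100 Gm = 1e+11 m.
From Kepler's third law, (T₁/T₂)² = (a₁/a₂)³, so T₁/T₂ = (a₁/a₂)^(3/2).
a₁/a₂ = 3e+07 / 1e+11 = 0.0003.
T₁/T₂ = (0.0003)^(3/2) ≈ 5.196e-06.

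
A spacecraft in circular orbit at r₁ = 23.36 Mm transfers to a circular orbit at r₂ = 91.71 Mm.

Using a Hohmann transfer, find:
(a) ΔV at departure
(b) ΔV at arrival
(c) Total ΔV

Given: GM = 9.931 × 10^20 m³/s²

Convert to SI: r₁ = 23.36 Mm = 2.336e+07 m; r₂ = 91.71 Mm = 9.171e+07 m.
Transfer semi-major axis: a_t = (r₁ + r₂)/2 = (2.336e+07 + 9.171e+07)/2 = 5.7535e+07 m.
Circular speeds: v₁ = √(GM/r₁) = 6.52019e+06 m/s, v₂ = √(GM/r₂) = 3.2907e+06 m/s.
Transfer speeds (vis-viva v² = GM(2/r − 1/a_t)): v₁ᵗ = 8.23194e+06 m/s, v₂ᵗ = 2.09681e+06 m/s.
(a) ΔV₁ = |v₁ᵗ − v₁| ≈ 1.712e+06 m/s = 1712 km/s.
(b) ΔV₂ = |v₂ − v₂ᵗ| ≈ 1.194e+06 m/s = 1194 km/s.
(c) ΔV_total = ΔV₁ + ΔV₂ ≈ 2.906e+06 m/s = 2906 km/s.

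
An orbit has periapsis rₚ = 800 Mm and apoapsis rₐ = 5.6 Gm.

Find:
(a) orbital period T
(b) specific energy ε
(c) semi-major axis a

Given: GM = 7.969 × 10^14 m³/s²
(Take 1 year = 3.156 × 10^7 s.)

Convert to SI: rₚ = 800 Mm = 8e+08 m; rₐ = 5.6 Gm = 5.6e+09 m.
(a) With a = (rₚ + rₐ)/2 = 3.2e+09 m, T = 2π √(a³/GM) = 2π √((3.2e+09)³/7.969e+14) s ≈ 4.029e+07 s
(b) With a = (rₚ + rₐ)/2 = 3.2e+09 m, ε = −GM/(2a) = −7.969e+14/(2 · 3.2e+09) J/kg ≈ -1.245e+05 J/kg
(c) a = (rₚ + rₐ)/2 = (8e+08 + 5.6e+09)/2 ≈ 3.2e+09 m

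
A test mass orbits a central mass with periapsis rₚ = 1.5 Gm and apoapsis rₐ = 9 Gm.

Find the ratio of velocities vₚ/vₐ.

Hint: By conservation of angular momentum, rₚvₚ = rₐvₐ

Convert to SI: rₚ = 1.5 Gm = 1.5e+09 m; rₐ = 9 Gm = 9e+09 m.
Conservation of angular momentum gives rₚvₚ = rₐvₐ, so vₚ/vₐ = rₐ/rₚ.
vₚ/vₐ = 9e+09 / 1.5e+09 ≈ 6.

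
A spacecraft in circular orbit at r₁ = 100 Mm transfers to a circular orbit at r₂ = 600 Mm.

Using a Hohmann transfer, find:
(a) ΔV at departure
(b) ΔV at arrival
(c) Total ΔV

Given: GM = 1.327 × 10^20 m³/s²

Convert to SI: r₁ = 100 Mm = 1e+08 m; r₂ = 600 Mm = 6e+08 m.
Transfer semi-major axis: a_t = (r₁ + r₂)/2 = (1e+08 + 6e+08)/2 = 3.5e+08 m.
Circular speeds: v₁ = √(GM/r₁) = 1.15195e+06 m/s, v₂ = √(GM/r₂) = 470284 m/s.
Transfer speeds (vis-viva v² = GM(2/r − 1/a_t)): v₁ᵗ = 1.50826e+06 m/s, v₂ᵗ = 251377 m/s.
(a) ΔV₁ = |v₁ᵗ − v₁| ≈ 3.563e+05 m/s = 356.3 km/s.
(b) ΔV₂ = |v₂ − v₂ᵗ| ≈ 2.189e+05 m/s = 218.9 km/s.
(c) ΔV_total = ΔV₁ + ΔV₂ ≈ 5.752e+05 m/s = 575.2 km/s.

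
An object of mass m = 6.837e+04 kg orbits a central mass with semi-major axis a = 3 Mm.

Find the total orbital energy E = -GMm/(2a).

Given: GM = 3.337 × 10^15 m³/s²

Convert to SI: a = 3 Mm = 3e+06 m.
E = −GMm / (2a).
E = −3.337e+15 · 6.837e+04 / (2 · 3e+06) J ≈ -3.803e+13 J = -38.03 TJ.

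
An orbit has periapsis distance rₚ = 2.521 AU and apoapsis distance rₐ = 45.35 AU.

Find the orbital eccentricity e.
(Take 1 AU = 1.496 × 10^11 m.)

Convert to SI: rₚ = 2.521 AU = 3.77142e+11 m; rₐ = 45.35 AU = 6.78436e+12 m.
e = (rₐ − rₚ) / (rₐ + rₚ).
e = (6.78436e+12 − 3.77142e+11) / (6.78436e+12 + 3.77142e+11) = 6.40722e+12 / 7.1615e+12 ≈ 0.8947.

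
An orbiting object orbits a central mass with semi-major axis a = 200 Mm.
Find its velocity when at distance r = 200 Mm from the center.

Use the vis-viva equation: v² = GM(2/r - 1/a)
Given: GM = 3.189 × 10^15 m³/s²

Convert to SI: a = 200 Mm = 2e+08 m; r = 200 Mm = 2e+08 m.
Vis-viva: v = √(GM · (2/r − 1/a)).
2/r − 1/a = 2/2e+08 − 1/2e+08 = 5e-09 m⁻¹.
v = √(3.189e+15 · 5e-09) m/s ≈ 3993 m/s = 3.993 km/s.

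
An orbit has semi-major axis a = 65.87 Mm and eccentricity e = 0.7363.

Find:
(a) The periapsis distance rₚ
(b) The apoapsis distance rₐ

Convert to SI: a = 65.87 Mm = 6.587e+07 m.
(a) rₚ = a(1 − e) = 6.587e+07 · (1 − 0.7363) = 6.587e+07 · 0.2637 ≈ 1.737e+07 m = 17.37 Mm.
(b) rₐ = a(1 + e) = 6.587e+07 · (1 + 0.7363) = 6.587e+07 · 1.7363 ≈ 1.144e+08 m = 114.4 Mm.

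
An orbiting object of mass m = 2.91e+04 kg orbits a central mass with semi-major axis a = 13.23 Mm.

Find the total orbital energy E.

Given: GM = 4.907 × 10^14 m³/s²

Convert to SI: a = 13.23 Mm = 1.323e+07 m.
E = −GMm / (2a).
E = −4.907e+14 · 2.91e+04 / (2 · 1.323e+07) J ≈ -5.397e+11 J = -539.7 GJ.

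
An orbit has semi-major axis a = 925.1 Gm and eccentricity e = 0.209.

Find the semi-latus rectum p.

Convert to SI: a = 925.1 Gm = 9.251e+11 m.
p = a (1 − e²).
p = 9.251e+11 · (1 − (0.209)²) = 9.251e+11 · 0.956319 ≈ 8.847e+11 m = 884.7 Gm.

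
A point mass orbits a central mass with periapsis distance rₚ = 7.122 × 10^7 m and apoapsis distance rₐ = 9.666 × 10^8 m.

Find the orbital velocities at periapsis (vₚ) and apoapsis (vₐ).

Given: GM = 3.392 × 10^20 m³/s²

Use the vis-viva equation v² = GM(2/r − 1/a) with a = (rₚ + rₐ)/2 = (7.122e+07 + 9.666e+08)/2 = 5.1891e+08 m.
vₚ = √(GM · (2/rₚ − 1/a)) = √(3.392e+20 · (2/7.122e+07 − 1/5.1891e+08)) m/s ≈ 2.979e+06 m/s = 2979 km/s.
vₐ = √(GM · (2/rₐ − 1/a)) = √(3.392e+20 · (2/9.666e+08 − 1/5.1891e+08)) m/s ≈ 2.195e+05 m/s = 219.5 km/s.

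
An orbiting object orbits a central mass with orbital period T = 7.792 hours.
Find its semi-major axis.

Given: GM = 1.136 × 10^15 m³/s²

Convert to SI: T = 7.792 hours = 28051.2 s.
Invert Kepler's third law: a = (GM · T² / (4π²))^(1/3).
Substituting T = 28051.2 s and GM = 1.136e+15 m³/s²:
a = (1.136e+15 · (28051.2)² / (4π²))^(1/3) m
a ≈ 2.829e+07 m = 28.29 Mm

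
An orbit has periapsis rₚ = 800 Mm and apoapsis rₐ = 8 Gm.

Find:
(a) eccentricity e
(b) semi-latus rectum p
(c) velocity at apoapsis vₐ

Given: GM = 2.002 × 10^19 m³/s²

Convert to SI: rₚ = 800 Mm = 8e+08 m; rₐ = 8 Gm = 8e+09 m.
(a) e = (rₐ − rₚ)/(rₐ + rₚ) = (8e+09 − 8e+08)/(8e+09 + 8e+08) ≈ 0.8182
(b) From a = (rₚ + rₐ)/2 = 4.4e+09 m and e = (rₐ − rₚ)/(rₐ + rₚ) = 0.818182, p = a(1 − e²) = 4.4e+09 · (1 − (0.818182)²) ≈ 1.455e+09 m
(c) With a = (rₚ + rₐ)/2 = 4.4e+09 m, vₐ = √(GM (2/rₐ − 1/a)) = √(2.002e+19 · (2/8e+09 − 1/4.4e+09)) m/s ≈ 2.133e+04 m/s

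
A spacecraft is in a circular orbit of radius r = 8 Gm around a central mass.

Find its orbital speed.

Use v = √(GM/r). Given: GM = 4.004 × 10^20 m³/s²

Convert to SI: r = 8 Gm = 8e+09 m.
For a circular orbit, gravity supplies the centripetal force, so v = √(GM / r).
v = √(4.004e+20 / 8e+09) m/s ≈ 2.237e+05 m/s = 223.7 km/s.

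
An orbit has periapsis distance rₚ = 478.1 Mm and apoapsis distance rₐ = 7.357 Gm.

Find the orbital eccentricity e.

Convert to SI: rₚ = 478.1 Mm = 4.781e+08 m; rₐ = 7.357 Gm = 7.357e+09 m.
e = (rₐ − rₚ) / (rₐ + rₚ).
e = (7.357e+09 − 4.781e+08) / (7.357e+09 + 4.781e+08) = 6.8789e+09 / 7.8351e+09 ≈ 0.878.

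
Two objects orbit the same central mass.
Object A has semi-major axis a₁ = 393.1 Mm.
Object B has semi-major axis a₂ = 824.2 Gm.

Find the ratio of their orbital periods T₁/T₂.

Convert to SI: a₁ = 393.1 Mm = 3.931e+08 m; a₂ = 824.2 Gm = 8.242e+11 m.
From Kepler's third law, (T₁/T₂)² = (a₁/a₂)³, so T₁/T₂ = (a₁/a₂)^(3/2).
a₁/a₂ = 3.931e+08 / 8.242e+11 = 0.000476947.
T₁/T₂ = (0.000476947)^(3/2) ≈ 1.042e-05.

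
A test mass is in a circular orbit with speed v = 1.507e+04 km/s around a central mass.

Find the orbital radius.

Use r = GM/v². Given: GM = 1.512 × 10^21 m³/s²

Convert to SI: v = 1.507e+04 km/s = 1.507e+07 m/s.
For a circular orbit, v² = GM / r, so r = GM / v².
r = 1.512e+21 / (1.507e+07)² m ≈ 6.658e+06 m = 6.658 Mm.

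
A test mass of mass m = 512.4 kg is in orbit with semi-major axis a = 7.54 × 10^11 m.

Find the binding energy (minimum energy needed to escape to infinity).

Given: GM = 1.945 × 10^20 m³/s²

Total orbital energy is E = −GMm/(2a); binding energy is E_bind = −E = GMm/(2a).
E_bind = 1.945e+20 · 512.4 / (2 · 7.54e+11) J ≈ 6.609e+10 J = 66.09 GJ.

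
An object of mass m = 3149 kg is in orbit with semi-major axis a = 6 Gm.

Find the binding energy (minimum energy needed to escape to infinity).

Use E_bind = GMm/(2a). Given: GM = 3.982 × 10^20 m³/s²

Convert to SI: a = 6 Gm = 6e+09 m.
Total orbital energy is E = −GMm/(2a); binding energy is E_bind = −E = GMm/(2a).
E_bind = 3.982e+20 · 3149 / (2 · 6e+09) J ≈ 1.045e+14 J = 104.5 TJ.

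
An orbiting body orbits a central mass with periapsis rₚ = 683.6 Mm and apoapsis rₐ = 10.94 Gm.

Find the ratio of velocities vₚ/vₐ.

Convert to SI: rₚ = 683.6 Mm = 6.836e+08 m; rₐ = 10.94 Gm = 1.094e+10 m.
Conservation of angular momentum gives rₚvₚ = rₐvₐ, so vₚ/vₐ = rₐ/rₚ.
vₚ/vₐ = 1.094e+10 / 6.836e+08 ≈ 16.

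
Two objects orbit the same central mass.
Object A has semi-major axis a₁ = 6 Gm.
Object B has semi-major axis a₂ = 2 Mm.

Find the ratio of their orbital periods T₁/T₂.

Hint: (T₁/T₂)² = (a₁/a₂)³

Convert to SI: a₁ = 6 Gm = 6e+09 m; a₂ = 2 Mm = 2e+06 m.
From Kepler's third law, (T₁/T₂)² = (a₁/a₂)³, so T₁/T₂ = (a₁/a₂)^(3/2).
a₁/a₂ = 6e+09 / 2e+06 = 3000.
T₁/T₂ = (3000)^(3/2) ≈ 1.643e+05.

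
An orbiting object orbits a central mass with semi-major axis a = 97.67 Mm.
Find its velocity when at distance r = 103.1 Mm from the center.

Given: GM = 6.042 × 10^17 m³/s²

Convert to SI: a = 97.67 Mm = 9.767e+07 m; r = 103.1 Mm = 1.031e+08 m.
Vis-viva: v = √(GM · (2/r − 1/a)).
2/r − 1/a = 2/1.031e+08 − 1/9.767e+07 = 9.16008e-09 m⁻¹.
v = √(6.042e+17 · 9.16008e-09) m/s ≈ 7.439e+04 m/s = 74.39 km/s.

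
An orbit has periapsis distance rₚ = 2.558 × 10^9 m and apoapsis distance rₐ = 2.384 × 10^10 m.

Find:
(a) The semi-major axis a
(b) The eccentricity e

(a) a = (rₚ + rₐ) / 2 = (2.558e+09 + 2.384e+10) / 2 ≈ 1.32e+10 m = 1.32 × 10^10 m.
(b) e = (rₐ − rₚ) / (rₐ + rₚ) = (2.384e+10 − 2.558e+09) / (2.384e+10 + 2.558e+09) ≈ 0.8062.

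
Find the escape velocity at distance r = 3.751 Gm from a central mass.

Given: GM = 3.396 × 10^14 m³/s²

Convert to SI: r = 3.751 Gm = 3.751e+09 m.
Escape velocity comes from setting total energy to zero: ½v² − GM/r = 0 ⇒ v_esc = √(2GM / r).
v_esc = √(2 · 3.396e+14 / 3.751e+09) m/s ≈ 425.5 m/s = 425.5 m/s.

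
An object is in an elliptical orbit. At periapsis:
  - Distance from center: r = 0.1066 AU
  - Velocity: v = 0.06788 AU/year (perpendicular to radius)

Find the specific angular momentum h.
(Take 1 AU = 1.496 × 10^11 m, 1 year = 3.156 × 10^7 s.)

Convert to SI: r = 0.1066 AU = 1.59474e+10 m; v = 0.06788 AU/year = 321.763 m/s.
With v perpendicular to r, h = r · v.
h = 1.59474e+10 · 321.763 m²/s ≈ 5.131e+12 m²/s.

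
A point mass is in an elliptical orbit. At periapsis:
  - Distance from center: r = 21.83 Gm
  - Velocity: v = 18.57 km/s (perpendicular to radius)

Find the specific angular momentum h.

Convert to SI: r = 21.83 Gm = 2.183e+10 m; v = 18.57 km/s = 18570 m/s.
With v perpendicular to r, h = r · v.
h = 2.183e+10 · 18570 m²/s ≈ 4.054e+14 m²/s.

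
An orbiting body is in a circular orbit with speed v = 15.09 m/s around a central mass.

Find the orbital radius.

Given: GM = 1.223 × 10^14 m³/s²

For a circular orbit, v² = GM / r, so r = GM / v².
r = 1.223e+14 / (15.09)² m ≈ 5.371e+11 m = 537.1 Gm.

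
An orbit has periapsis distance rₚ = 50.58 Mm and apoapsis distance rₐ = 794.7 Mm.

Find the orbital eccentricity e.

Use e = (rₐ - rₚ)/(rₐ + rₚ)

Convert to SI: rₚ = 50.58 Mm = 5.058e+07 m; rₐ = 794.7 Mm = 7.947e+08 m.
e = (rₐ − rₚ) / (rₐ + rₚ).
e = (7.947e+08 − 5.058e+07) / (7.947e+08 + 5.058e+07) = 7.4412e+08 / 8.4528e+08 ≈ 0.8803.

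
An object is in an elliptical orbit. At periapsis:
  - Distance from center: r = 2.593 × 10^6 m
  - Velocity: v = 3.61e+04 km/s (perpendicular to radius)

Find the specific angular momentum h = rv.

Convert to SI: v = 3.61e+04 km/s = 3.61e+07 m/s.
With v perpendicular to r, h = r · v.
h = 2.593e+06 · 3.61e+07 m²/s ≈ 9.361e+13 m²/s.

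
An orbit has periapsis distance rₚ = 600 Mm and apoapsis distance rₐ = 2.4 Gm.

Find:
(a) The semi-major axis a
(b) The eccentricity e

Convert to SI: rₚ = 600 Mm = 6e+08 m; rₐ = 2.4 Gm = 2.4e+09 m.
(a) a = (rₚ + rₐ) / 2 = (6e+08 + 2.4e+09) / 2 ≈ 1.5e+09 m = 1.5 Gm.
(b) e = (rₐ − rₚ) / (rₐ + rₚ) = (2.4e+09 − 6e+08) / (2.4e+09 + 6e+08) ≈ 0.6.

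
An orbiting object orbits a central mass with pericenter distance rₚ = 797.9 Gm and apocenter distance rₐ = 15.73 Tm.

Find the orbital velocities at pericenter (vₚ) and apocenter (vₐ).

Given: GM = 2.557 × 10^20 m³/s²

Convert to SI: rₚ = 797.9 Gm = 7.979e+11 m; rₐ = 15.73 Tm = 1.573e+13 m.
Use the vis-viva equation v² = GM(2/r − 1/a) with a = (rₚ + rₐ)/2 = (7.979e+11 + 1.573e+13)/2 = 8.26395e+12 m.
vₚ = √(GM · (2/rₚ − 1/a)) = √(2.557e+20 · (2/7.979e+11 − 1/8.26395e+12)) m/s ≈ 2.47e+04 m/s = 24.7 km/s.
vₐ = √(GM · (2/rₐ − 1/a)) = √(2.557e+20 · (2/1.573e+13 − 1/8.26395e+12)) m/s ≈ 1253 m/s = 1.253 km/s.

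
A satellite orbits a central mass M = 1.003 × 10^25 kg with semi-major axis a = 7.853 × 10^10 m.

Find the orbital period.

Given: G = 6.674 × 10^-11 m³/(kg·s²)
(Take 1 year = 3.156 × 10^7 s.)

GM = G · M = 6.674e-11 · 1.003e+25 = 6.69402e+14 m³/s².
Kepler's third law: T = 2π √(a³ / GM).
Substituting a = 7.853e+10 m and GM = 6.69402e+14 m³/s²:
T = 2π √((7.853e+10)³ / 6.69402e+14) s
T ≈ 5.344e+09 s = 169.3 years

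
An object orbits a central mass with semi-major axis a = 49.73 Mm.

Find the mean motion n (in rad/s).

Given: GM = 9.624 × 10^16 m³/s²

Convert to SI: a = 49.73 Mm = 4.973e+07 m.
n = √(GM / a³).
n = √(9.624e+16 / (4.973e+07)³) rad/s ≈ 0.0008846 rad/s.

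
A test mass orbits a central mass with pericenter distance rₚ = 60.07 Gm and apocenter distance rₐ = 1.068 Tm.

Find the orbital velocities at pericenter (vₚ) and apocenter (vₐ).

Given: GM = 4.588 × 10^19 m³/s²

Convert to SI: rₚ = 60.07 Gm = 6.007e+10 m; rₐ = 1.068 Tm = 1.068e+12 m.
Use the vis-viva equation v² = GM(2/r − 1/a) with a = (rₚ + rₐ)/2 = (6.007e+10 + 1.068e+12)/2 = 5.64035e+11 m.
vₚ = √(GM · (2/rₚ − 1/a)) = √(4.588e+19 · (2/6.007e+10 − 1/5.64035e+11)) m/s ≈ 3.803e+04 m/s = 38.03 km/s.
vₐ = √(GM · (2/rₐ − 1/a)) = √(4.588e+19 · (2/1.068e+12 − 1/5.64035e+11)) m/s ≈ 2139 m/s = 2.139 km/s.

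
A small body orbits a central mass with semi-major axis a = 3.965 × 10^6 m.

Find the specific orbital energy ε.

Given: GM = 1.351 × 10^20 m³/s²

ε = −GM / (2a).
ε = −1.351e+20 / (2 · 3.965e+06) J/kg ≈ -1.704e+13 J/kg = -1.704e+04 GJ/kg.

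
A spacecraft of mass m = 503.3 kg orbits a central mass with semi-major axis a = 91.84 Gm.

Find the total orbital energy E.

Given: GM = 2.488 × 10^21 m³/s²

Convert to SI: a = 91.84 Gm = 9.184e+10 m.
E = −GMm / (2a).
E = −2.488e+21 · 503.3 / (2 · 9.184e+10) J ≈ -6.817e+12 J = -6.817 TJ.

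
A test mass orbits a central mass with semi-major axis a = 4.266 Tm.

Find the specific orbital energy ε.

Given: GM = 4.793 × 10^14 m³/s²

Convert to SI: a = 4.266 Tm = 4.266e+12 m.
ε = −GM / (2a).
ε = −4.793e+14 / (2 · 4.266e+12) J/kg ≈ -56.18 J/kg = -56.18 J/kg.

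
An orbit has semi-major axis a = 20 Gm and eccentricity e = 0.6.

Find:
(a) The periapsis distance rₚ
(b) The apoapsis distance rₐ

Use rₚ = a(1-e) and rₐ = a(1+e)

Convert to SI: a = 20 Gm = 2e+10 m.
(a) rₚ = a(1 − e) = 2e+10 · (1 − 0.6) = 2e+10 · 0.4 ≈ 8e+09 m = 8 Gm.
(b) rₐ = a(1 + e) = 2e+10 · (1 + 0.6) = 2e+10 · 1.6 ≈ 3.2e+10 m = 32 Gm.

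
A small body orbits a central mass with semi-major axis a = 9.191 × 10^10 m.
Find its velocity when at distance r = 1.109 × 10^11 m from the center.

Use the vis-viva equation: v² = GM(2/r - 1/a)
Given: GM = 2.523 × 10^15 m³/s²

Vis-viva: v = √(GM · (2/r − 1/a)).
2/r − 1/a = 2/1.109e+11 − 1/9.191e+10 = 7.15406e-12 m⁻¹.
v = √(2.523e+15 · 7.15406e-12) m/s ≈ 134.3 m/s = 134.3 m/s.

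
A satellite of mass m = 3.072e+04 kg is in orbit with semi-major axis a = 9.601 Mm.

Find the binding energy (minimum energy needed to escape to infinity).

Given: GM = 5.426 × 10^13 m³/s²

Convert to SI: a = 9.601 Mm = 9.601e+06 m.
Total orbital energy is E = −GMm/(2a); binding energy is E_bind = −E = GMm/(2a).
E_bind = 5.426e+13 · 3.072e+04 / (2 · 9.601e+06) J ≈ 8.681e+10 J = 86.81 GJ.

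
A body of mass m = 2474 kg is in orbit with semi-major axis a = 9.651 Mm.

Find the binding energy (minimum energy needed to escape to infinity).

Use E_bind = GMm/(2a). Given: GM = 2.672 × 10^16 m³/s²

Convert to SI: a = 9.651 Mm = 9.651e+06 m.
Total orbital energy is E = −GMm/(2a); binding energy is E_bind = −E = GMm/(2a).
E_bind = 2.672e+16 · 2474 / (2 · 9.651e+06) J ≈ 3.425e+12 J = 3.425 TJ.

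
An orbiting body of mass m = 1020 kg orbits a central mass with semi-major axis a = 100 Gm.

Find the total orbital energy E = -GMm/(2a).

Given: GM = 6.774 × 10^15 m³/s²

Convert to SI: a = 100 Gm = 1e+11 m.
E = −GMm / (2a).
E = −6.774e+15 · 1020 / (2 · 1e+11) J ≈ -3.455e+07 J = -34.55 MJ.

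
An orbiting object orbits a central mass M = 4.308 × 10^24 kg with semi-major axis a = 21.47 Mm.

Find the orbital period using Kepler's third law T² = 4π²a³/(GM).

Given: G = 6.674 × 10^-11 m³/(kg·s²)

Convert to SI: a = 21.47 Mm = 2.147e+07 m.
GM = G · M = 6.674e-11 · 4.308e+24 = 2.87516e+14 m³/s².
Kepler's third law: T = 2π √(a³ / GM).
Substituting a = 2.147e+07 m and GM = 2.87516e+14 m³/s²:
T = 2π √((2.147e+07)³ / 2.87516e+14) s
T ≈ 3.686e+04 s = 10.24 hours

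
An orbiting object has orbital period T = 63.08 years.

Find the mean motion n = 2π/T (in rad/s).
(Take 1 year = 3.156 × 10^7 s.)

Convert to SI: T = 63.08 years = 1.9908e+09 s.
n = 2π / T.
n = 2π / 1.9908e+09 s ≈ 3.156e-09 rad/s.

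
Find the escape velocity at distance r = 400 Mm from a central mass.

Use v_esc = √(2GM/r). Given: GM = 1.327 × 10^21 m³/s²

Convert to SI: r = 400 Mm = 4e+08 m.
Escape velocity comes from setting total energy to zero: ½v² − GM/r = 0 ⇒ v_esc = √(2GM / r).
v_esc = √(2 · 1.327e+21 / 4e+08) m/s ≈ 2.576e+06 m/s = 2576 km/s.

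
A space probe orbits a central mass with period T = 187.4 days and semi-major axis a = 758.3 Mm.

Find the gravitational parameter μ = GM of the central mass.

Convert to SI: T = 187.4 days = 1.61914e+07 s; a = 758.3 Mm = 7.583e+08 m.
GM = 4π² · a³ / T².
GM = 4π² · (7.583e+08)³ / (1.61914e+07)² m³/s² ≈ 6.566e+13 m³/s² = 6.566 × 10^13 m³/s².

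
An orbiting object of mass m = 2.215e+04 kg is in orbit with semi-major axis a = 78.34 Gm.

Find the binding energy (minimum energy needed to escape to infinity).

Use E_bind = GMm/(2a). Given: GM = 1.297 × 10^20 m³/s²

Convert to SI: a = 78.34 Gm = 7.834e+10 m.
Total orbital energy is E = −GMm/(2a); binding energy is E_bind = −E = GMm/(2a).
E_bind = 1.297e+20 · 2.215e+04 / (2 · 7.834e+10) J ≈ 1.834e+13 J = 18.34 TJ.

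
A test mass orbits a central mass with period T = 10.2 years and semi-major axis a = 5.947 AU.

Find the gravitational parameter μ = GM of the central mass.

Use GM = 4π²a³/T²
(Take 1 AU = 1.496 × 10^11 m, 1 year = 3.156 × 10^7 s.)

Convert to SI: T = 10.2 years = 3.21912e+08 s; a = 5.947 AU = 8.89671e+11 m.
GM = 4π² · a³ / T².
GM = 4π² · (8.89671e+11)³ / (3.21912e+08)² m³/s² ≈ 2.683e+20 m³/s² = 2.683 × 10^20 m³/s².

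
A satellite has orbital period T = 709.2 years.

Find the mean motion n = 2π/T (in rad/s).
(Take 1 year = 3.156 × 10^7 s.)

Convert to SI: T = 709.2 years = 2.23824e+10 s.
n = 2π / T.
n = 2π / 2.23824e+10 s ≈ 2.807e-10 rad/s.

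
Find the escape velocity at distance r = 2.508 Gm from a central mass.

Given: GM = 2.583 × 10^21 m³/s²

Convert to SI: r = 2.508 Gm = 2.508e+09 m.
Escape velocity comes from setting total energy to zero: ½v² − GM/r = 0 ⇒ v_esc = √(2GM / r).
v_esc = √(2 · 2.583e+21 / 2.508e+09) m/s ≈ 1.435e+06 m/s = 1435 km/s.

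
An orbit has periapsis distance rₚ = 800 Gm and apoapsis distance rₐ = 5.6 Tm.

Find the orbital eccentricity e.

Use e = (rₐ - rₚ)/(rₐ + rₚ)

Convert to SI: rₚ = 800 Gm = 8e+11 m; rₐ = 5.6 Tm = 5.6e+12 m.
e = (rₐ − rₚ) / (rₐ + rₚ).
e = (5.6e+12 − 8e+11) / (5.6e+12 + 8e+11) = 4.8e+12 / 6.4e+12 ≈ 0.75.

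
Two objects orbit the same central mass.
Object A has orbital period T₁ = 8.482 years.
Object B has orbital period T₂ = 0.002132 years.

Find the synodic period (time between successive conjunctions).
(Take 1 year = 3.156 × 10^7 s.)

Convert to SI: T₁ = 8.482 years = 2.67692e+08 s; T₂ = 0.002132 years = 67285.9 s.
T_syn = |T₁ · T₂ / (T₁ − T₂)|.
T_syn = |2.67692e+08 · 67285.9 / (2.67692e+08 − 67285.9)| s ≈ 6.73e+04 s = 0.002133 years.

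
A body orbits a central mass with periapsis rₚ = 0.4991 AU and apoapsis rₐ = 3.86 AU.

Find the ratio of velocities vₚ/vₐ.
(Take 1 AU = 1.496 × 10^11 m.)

Convert to SI: rₚ = 0.4991 AU = 7.46654e+10 m; rₐ = 3.86 AU = 5.77456e+11 m.
Conservation of angular momentum gives rₚvₚ = rₐvₐ, so vₚ/vₐ = rₐ/rₚ.
vₚ/vₐ = 5.77456e+11 / 7.46654e+10 ≈ 7.734.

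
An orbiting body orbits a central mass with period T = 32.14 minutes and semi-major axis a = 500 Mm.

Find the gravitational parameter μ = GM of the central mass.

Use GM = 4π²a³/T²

Convert to SI: T = 32.14 minutes = 1928.4 s; a = 500 Mm = 5e+08 m.
GM = 4π² · a³ / T².
GM = 4π² · (5e+08)³ / (1928.4)² m³/s² ≈ 1.327e+21 m³/s² = 1.327 × 10^21 m³/s².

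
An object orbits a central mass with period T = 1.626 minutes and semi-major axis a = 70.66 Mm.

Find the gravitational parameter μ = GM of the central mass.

Convert to SI: T = 1.626 minutes = 97.56 s; a = 70.66 Mm = 7.066e+07 m.
GM = 4π² · a³ / T².
GM = 4π² · (7.066e+07)³ / (97.56)² m³/s² ≈ 1.463e+21 m³/s² = 1.463 × 10^21 m³/s².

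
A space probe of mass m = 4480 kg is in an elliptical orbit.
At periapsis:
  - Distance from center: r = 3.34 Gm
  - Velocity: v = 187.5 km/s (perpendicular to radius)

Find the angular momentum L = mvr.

Convert to SI: r = 3.34 Gm = 3.34e+09 m; v = 187.5 km/s = 187500 m/s.
Since v is perpendicular to r, L = m · v · r.
L = 4480 · 187500 · 3.34e+09 kg·m²/s ≈ 2.806e+18 kg·m²/s.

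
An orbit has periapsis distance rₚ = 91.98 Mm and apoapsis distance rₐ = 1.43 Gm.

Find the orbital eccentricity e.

Convert to SI: rₚ = 91.98 Mm = 9.198e+07 m; rₐ = 1.43 Gm = 1.43e+09 m.
e = (rₐ − rₚ) / (rₐ + rₚ).
e = (1.43e+09 − 9.198e+07) / (1.43e+09 + 9.198e+07) = 1.33802e+09 / 1.52198e+09 ≈ 0.8791.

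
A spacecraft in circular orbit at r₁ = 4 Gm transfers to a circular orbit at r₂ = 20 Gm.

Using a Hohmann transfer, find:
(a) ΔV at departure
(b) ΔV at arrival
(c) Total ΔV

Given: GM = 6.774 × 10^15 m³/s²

Convert to SI: r₁ = 4 Gm = 4e+09 m; r₂ = 20 Gm = 2e+10 m.
Transfer semi-major axis: a_t = (r₁ + r₂)/2 = (4e+09 + 2e+10)/2 = 1.2e+10 m.
Circular speeds: v₁ = √(GM/r₁) = 1301.35 m/s, v₂ = √(GM/r₂) = 581.979 m/s.
Transfer speeds (vis-viva v² = GM(2/r − 1/a_t)): v₁ᵗ = 1680.03 m/s, v₂ᵗ = 336.006 m/s.
(a) ΔV₁ = |v₁ᵗ − v₁| ≈ 378.7 m/s = 378.7 m/s.
(b) ΔV₂ = |v₂ − v₂ᵗ| ≈ 246 m/s = 246 m/s.
(c) ΔV_total = ΔV₁ + ΔV₂ ≈ 624.7 m/s = 624.7 m/s.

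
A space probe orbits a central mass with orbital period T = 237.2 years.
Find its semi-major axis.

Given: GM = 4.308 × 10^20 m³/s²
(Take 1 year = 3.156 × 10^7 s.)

Convert to SI: T = 237.2 years = 7.48603e+09 s.
Invert Kepler's third law: a = (GM · T² / (4π²))^(1/3).
Substituting T = 7.48603e+09 s and GM = 4.308e+20 m³/s²:
a = (4.308e+20 · (7.48603e+09)² / (4π²))^(1/3) m
a ≈ 8.488e+12 m = 8.488 Tm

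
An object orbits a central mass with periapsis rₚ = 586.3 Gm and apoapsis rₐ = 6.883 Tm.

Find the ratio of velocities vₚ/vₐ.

Convert to SI: rₚ = 586.3 Gm = 5.863e+11 m; rₐ = 6.883 Tm = 6.883e+12 m.
Conservation of angular momentum gives rₚvₚ = rₐvₐ, so vₚ/vₐ = rₐ/rₚ.
vₚ/vₐ = 6.883e+12 / 5.863e+11 ≈ 11.74.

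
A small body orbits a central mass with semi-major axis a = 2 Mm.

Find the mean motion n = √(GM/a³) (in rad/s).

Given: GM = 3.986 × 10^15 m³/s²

Convert to SI: a = 2 Mm = 2e+06 m.
n = √(GM / a³).
n = √(3.986e+15 / (2e+06)³) rad/s ≈ 0.02232 rad/s.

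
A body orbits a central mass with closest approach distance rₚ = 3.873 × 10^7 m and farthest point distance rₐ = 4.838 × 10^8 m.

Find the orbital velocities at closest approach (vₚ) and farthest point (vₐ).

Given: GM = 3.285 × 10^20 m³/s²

Use the vis-viva equation v² = GM(2/r − 1/a) with a = (rₚ + rₐ)/2 = (3.873e+07 + 4.838e+08)/2 = 2.61265e+08 m.
vₚ = √(GM · (2/rₚ − 1/a)) = √(3.285e+20 · (2/3.873e+07 − 1/2.61265e+08)) m/s ≈ 3.963e+06 m/s = 3963 km/s.
vₐ = √(GM · (2/rₐ − 1/a)) = √(3.285e+20 · (2/4.838e+08 − 1/2.61265e+08)) m/s ≈ 3.173e+05 m/s = 317.3 km/s.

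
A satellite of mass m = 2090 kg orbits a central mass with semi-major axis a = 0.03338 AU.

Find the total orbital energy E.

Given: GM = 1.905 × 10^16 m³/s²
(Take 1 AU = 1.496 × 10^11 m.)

Convert to SI: a = 0.03338 AU = 4.99365e+09 m.
E = −GMm / (2a).
E = −1.905e+16 · 2090 / (2 · 4.99365e+09) J ≈ -3.987e+09 J = -3.987 GJ.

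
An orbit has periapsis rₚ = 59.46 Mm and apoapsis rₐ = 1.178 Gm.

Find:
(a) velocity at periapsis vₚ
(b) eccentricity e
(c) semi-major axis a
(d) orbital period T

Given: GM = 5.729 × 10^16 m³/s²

Convert to SI: rₚ = 59.46 Mm = 5.946e+07 m; rₐ = 1.178 Gm = 1.178e+09 m.
(a) With a = (rₚ + rₐ)/2 = 6.1873e+08 m, vₚ = √(GM (2/rₚ − 1/a)) = √(5.729e+16 · (2/5.946e+07 − 1/6.1873e+08)) m/s ≈ 4.283e+04 m/s
(b) e = (rₐ − rₚ)/(rₐ + rₚ) = (1.178e+09 − 5.946e+07)/(1.178e+09 + 5.946e+07) ≈ 0.9039
(c) a = (rₚ + rₐ)/2 = (5.946e+07 + 1.178e+09)/2 ≈ 6.187e+08 m
(d) With a = (rₚ + rₐ)/2 = 6.1873e+08 m, T = 2π √(a³/GM) = 2π √((6.1873e+08)³/5.729e+16) s ≈ 4.04e+05 s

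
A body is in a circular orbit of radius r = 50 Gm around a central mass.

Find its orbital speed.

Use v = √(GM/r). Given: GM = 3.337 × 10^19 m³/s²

Convert to SI: r = 50 Gm = 5e+10 m.
For a circular orbit, gravity supplies the centripetal force, so v = √(GM / r).
v = √(3.337e+19 / 5e+10) m/s ≈ 2.583e+04 m/s = 25.83 km/s.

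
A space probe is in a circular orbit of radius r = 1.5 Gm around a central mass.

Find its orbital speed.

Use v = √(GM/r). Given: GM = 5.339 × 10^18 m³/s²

Convert to SI: r = 1.5 Gm = 1.5e+09 m.
For a circular orbit, gravity supplies the centripetal force, so v = √(GM / r).
v = √(5.339e+18 / 1.5e+09) m/s ≈ 5.966e+04 m/s = 59.66 km/s.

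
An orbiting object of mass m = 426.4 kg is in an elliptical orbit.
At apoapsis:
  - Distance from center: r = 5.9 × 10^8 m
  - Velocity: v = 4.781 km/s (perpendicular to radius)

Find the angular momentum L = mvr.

Convert to SI: v = 4.781 km/s = 4781 m/s.
Since v is perpendicular to r, L = m · v · r.
L = 426.4 · 4781 · 5.9e+08 kg·m²/s ≈ 1.203e+15 kg·m²/s.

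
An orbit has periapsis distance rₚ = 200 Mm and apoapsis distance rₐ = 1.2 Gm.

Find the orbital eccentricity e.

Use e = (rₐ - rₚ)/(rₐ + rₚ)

Convert to SI: rₚ = 200 Mm = 2e+08 m; rₐ = 1.2 Gm = 1.2e+09 m.
e = (rₐ − rₚ) / (rₐ + rₚ).
e = (1.2e+09 − 2e+08) / (1.2e+09 + 2e+08) = 1e+09 / 1.4e+09 ≈ 0.7143.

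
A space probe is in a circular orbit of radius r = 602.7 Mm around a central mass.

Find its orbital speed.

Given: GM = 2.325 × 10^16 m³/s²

Convert to SI: r = 602.7 Mm = 6.027e+08 m.
For a circular orbit, gravity supplies the centripetal force, so v = √(GM / r).
v = √(2.325e+16 / 6.027e+08) m/s ≈ 6211 m/s = 6.211 km/s.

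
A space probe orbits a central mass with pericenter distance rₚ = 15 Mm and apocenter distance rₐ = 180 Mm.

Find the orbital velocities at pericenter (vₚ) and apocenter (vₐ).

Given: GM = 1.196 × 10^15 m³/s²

Convert to SI: rₚ = 15 Mm = 1.5e+07 m; rₐ = 180 Mm = 1.8e+08 m.
Use the vis-viva equation v² = GM(2/r − 1/a) with a = (rₚ + rₐ)/2 = (1.5e+07 + 1.8e+08)/2 = 9.75e+07 m.
vₚ = √(GM · (2/rₚ − 1/a)) = √(1.196e+15 · (2/1.5e+07 − 1/9.75e+07)) m/s ≈ 1.213e+04 m/s = 12.13 km/s.
vₐ = √(GM · (2/rₐ − 1/a)) = √(1.196e+15 · (2/1.8e+08 − 1/9.75e+07)) m/s ≈ 1011 m/s = 1.011 km/s.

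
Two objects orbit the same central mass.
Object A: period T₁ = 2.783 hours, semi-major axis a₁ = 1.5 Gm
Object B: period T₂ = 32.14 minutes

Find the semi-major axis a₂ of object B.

Convert to SI: T₁ = 2.783 hours = 10018.8 s; a₁ = 1.5 Gm = 1.5e+09 m; T₂ = 32.14 minutes = 1928.4 s.
Kepler's third law: (T₁/T₂)² = (a₁/a₂)³ ⇒ a₂ = a₁ · (T₂/T₁)^(2/3).
T₂/T₁ = 1928.4 / 10018.8 = 0.192478.
a₂ = 1.5e+09 · (0.192478)^(2/3) m ≈ 5e+08 m = 500 Mm.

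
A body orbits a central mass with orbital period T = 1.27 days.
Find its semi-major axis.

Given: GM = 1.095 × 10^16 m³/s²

Convert to SI: T = 1.27 days = 109728 s.
Invert Kepler's third law: a = (GM · T² / (4π²))^(1/3).
Substituting T = 109728 s and GM = 1.095e+16 m³/s²:
a = (1.095e+16 · (109728)² / (4π²))^(1/3) m
a ≈ 1.495e+08 m = 1.495 × 10^8 m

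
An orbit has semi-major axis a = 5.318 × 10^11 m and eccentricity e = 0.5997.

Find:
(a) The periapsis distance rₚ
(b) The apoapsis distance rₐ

(a) rₚ = a(1 − e) = 5.318e+11 · (1 − 0.5997) = 5.318e+11 · 0.4003 ≈ 2.129e+11 m = 2.129 × 10^11 m.
(b) rₐ = a(1 + e) = 5.318e+11 · (1 + 0.5997) = 5.318e+11 · 1.5997 ≈ 8.507e+11 m = 8.507 × 10^11 m.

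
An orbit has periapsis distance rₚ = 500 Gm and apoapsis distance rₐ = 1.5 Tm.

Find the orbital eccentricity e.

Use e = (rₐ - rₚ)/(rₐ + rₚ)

Convert to SI: rₚ = 500 Gm = 5e+11 m; rₐ = 1.5 Tm = 1.5e+12 m.
e = (rₐ − rₚ) / (rₐ + rₚ).
e = (1.5e+12 − 5e+11) / (1.5e+12 + 5e+11) = 1e+12 / 2e+12 ≈ 0.5.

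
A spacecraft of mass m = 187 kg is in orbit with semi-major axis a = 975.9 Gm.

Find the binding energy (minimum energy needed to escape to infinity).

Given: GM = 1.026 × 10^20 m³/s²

Convert to SI: a = 975.9 Gm = 9.759e+11 m.
Total orbital energy is E = −GMm/(2a); binding energy is E_bind = −E = GMm/(2a).
E_bind = 1.026e+20 · 187 / (2 · 9.759e+11) J ≈ 9.83e+09 J = 9.83 GJ.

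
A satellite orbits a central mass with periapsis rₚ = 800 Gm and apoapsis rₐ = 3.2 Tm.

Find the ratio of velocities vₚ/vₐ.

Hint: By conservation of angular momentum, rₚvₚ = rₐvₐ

Convert to SI: rₚ = 800 Gm = 8e+11 m; rₐ = 3.2 Tm = 3.2e+12 m.
Conservation of angular momentum gives rₚvₚ = rₐvₐ, so vₚ/vₐ = rₐ/rₚ.
vₚ/vₐ = 3.2e+12 / 8e+11 ≈ 4.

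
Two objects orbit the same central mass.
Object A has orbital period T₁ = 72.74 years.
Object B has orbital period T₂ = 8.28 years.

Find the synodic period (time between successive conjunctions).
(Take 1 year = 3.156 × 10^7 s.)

Convert to SI: T₁ = 72.74 years = 2.29567e+09 s; T₂ = 8.28 years = 2.61317e+08 s.
T_syn = |T₁ · T₂ / (T₁ − T₂)|.
T_syn = |2.29567e+09 · 2.61317e+08 / (2.29567e+09 − 2.61317e+08)| s ≈ 2.949e+08 s = 9.344 years.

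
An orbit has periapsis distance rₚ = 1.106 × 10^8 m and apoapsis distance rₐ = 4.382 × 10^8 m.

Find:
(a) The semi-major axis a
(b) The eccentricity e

(a) a = (rₚ + rₐ) / 2 = (1.106e+08 + 4.382e+08) / 2 ≈ 2.744e+08 m = 2.744 × 10^8 m.
(b) e = (rₐ − rₚ) / (rₐ + rₚ) = (4.382e+08 − 1.106e+08) / (4.382e+08 + 1.106e+08) ≈ 0.5969.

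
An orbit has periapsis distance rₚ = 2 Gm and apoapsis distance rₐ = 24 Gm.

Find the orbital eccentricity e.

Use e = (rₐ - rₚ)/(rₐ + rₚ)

Convert to SI: rₚ = 2 Gm = 2e+09 m; rₐ = 24 Gm = 2.4e+10 m.
e = (rₐ − rₚ) / (rₐ + rₚ).
e = (2.4e+10 − 2e+09) / (2.4e+10 + 2e+09) = 2.2e+10 / 2.6e+10 ≈ 0.8462.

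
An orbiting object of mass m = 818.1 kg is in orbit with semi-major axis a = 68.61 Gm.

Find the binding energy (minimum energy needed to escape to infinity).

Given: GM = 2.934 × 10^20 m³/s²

Convert to SI: a = 68.61 Gm = 6.861e+10 m.
Total orbital energy is E = −GMm/(2a); binding energy is E_bind = −E = GMm/(2a).
E_bind = 2.934e+20 · 818.1 / (2 · 6.861e+10) J ≈ 1.749e+12 J = 1.749 TJ.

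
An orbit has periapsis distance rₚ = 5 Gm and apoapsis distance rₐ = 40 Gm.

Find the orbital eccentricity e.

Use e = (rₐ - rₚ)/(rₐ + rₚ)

Convert to SI: rₚ = 5 Gm = 5e+09 m; rₐ = 40 Gm = 4e+10 m.
e = (rₐ − rₚ) / (rₐ + rₚ).
e = (4e+10 − 5e+09) / (4e+10 + 5e+09) = 3.5e+10 / 4.5e+10 ≈ 0.7778.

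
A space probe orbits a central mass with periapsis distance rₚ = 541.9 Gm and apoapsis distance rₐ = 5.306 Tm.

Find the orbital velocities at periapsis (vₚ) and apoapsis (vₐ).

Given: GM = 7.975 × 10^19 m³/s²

Convert to SI: rₚ = 541.9 Gm = 5.419e+11 m; rₐ = 5.306 Tm = 5.306e+12 m.
Use the vis-viva equation v² = GM(2/r − 1/a) with a = (rₚ + rₐ)/2 = (5.419e+11 + 5.306e+12)/2 = 2.92395e+12 m.
vₚ = √(GM · (2/rₚ − 1/a)) = √(7.975e+19 · (2/5.419e+11 − 1/2.92395e+12)) m/s ≈ 1.634e+04 m/s = 16.34 km/s.
vₐ = √(GM · (2/rₐ − 1/a)) = √(7.975e+19 · (2/5.306e+12 − 1/2.92395e+12)) m/s ≈ 1669 m/s = 1.669 km/s.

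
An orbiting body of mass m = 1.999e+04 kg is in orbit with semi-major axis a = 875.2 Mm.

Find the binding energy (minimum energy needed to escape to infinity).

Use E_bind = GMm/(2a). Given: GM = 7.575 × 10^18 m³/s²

Convert to SI: a = 875.2 Mm = 8.752e+08 m.
Total orbital energy is E = −GMm/(2a); binding energy is E_bind = −E = GMm/(2a).
E_bind = 7.575e+18 · 1.999e+04 / (2 · 8.752e+08) J ≈ 8.651e+13 J = 86.51 TJ.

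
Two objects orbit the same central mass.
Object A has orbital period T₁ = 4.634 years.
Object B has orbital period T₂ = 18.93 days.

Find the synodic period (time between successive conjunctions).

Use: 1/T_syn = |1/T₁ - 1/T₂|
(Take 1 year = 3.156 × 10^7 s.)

Convert to SI: T₁ = 4.634 years = 1.46249e+08 s; T₂ = 18.93 days = 1.63555e+06 s.
T_syn = |T₁ · T₂ / (T₁ − T₂)|.
T_syn = |1.46249e+08 · 1.63555e+06 / (1.46249e+08 − 1.63555e+06)| s ≈ 1.654e+06 s = 19.14 days.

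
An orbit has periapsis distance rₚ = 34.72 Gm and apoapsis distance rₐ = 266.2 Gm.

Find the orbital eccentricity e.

Convert to SI: rₚ = 34.72 Gm = 3.472e+10 m; rₐ = 266.2 Gm = 2.662e+11 m.
e = (rₐ − rₚ) / (rₐ + rₚ).
e = (2.662e+11 − 3.472e+10) / (2.662e+11 + 3.472e+10) = 2.3148e+11 / 3.0092e+11 ≈ 0.7692.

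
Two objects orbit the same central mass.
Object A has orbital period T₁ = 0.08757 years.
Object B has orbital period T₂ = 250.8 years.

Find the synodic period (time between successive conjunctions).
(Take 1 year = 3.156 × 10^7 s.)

Convert to SI: T₁ = 0.08757 years = 2.76371e+06 s; T₂ = 250.8 years = 7.91525e+09 s.
T_syn = |T₁ · T₂ / (T₁ − T₂)|.
T_syn = |2.76371e+06 · 7.91525e+09 / (2.76371e+06 − 7.91525e+09)| s ≈ 2.765e+06 s = 0.0876 years.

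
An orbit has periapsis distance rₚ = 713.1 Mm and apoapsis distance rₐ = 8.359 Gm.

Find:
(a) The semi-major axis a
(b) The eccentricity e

Convert to SI: rₚ = 713.1 Mm = 7.131e+08 m; rₐ = 8.359 Gm = 8.359e+09 m.
(a) a = (rₚ + rₐ) / 2 = (7.131e+08 + 8.359e+09) / 2 ≈ 4.536e+09 m = 4.536 Gm.
(b) e = (rₐ − rₚ) / (rₐ + rₚ) = (8.359e+09 − 7.131e+08) / (8.359e+09 + 7.131e+08) ≈ 0.8428.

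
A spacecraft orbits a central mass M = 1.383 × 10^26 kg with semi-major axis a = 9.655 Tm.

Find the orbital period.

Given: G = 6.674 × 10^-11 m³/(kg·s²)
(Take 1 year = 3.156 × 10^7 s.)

Convert to SI: a = 9.655 Tm = 9.655e+12 m.
GM = G · M = 6.674e-11 · 1.383e+26 = 9.23014e+15 m³/s².
Kepler's third law: T = 2π √(a³ / GM).
Substituting a = 9.655e+12 m and GM = 9.23014e+15 m³/s²:
T = 2π √((9.655e+12)³ / 9.23014e+15) s
T ≈ 1.962e+12 s = 6.217e+04 years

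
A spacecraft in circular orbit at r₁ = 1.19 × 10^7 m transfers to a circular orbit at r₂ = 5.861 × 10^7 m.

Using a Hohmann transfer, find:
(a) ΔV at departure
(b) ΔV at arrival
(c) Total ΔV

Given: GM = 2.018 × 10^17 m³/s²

Transfer semi-major axis: a_t = (r₁ + r₂)/2 = (1.19e+07 + 5.861e+07)/2 = 3.5255e+07 m.
Circular speeds: v₁ = √(GM/r₁) = 130223 m/s, v₂ = √(GM/r₂) = 58677.9 m/s.
Transfer speeds (vis-viva v² = GM(2/r − 1/a_t)): v₁ᵗ = 167905 m/s, v₂ᵗ = 34090.9 m/s.
(a) ΔV₁ = |v₁ᵗ − v₁| ≈ 3.768e+04 m/s = 37.68 km/s.
(b) ΔV₂ = |v₂ − v₂ᵗ| ≈ 2.459e+04 m/s = 24.59 km/s.
(c) ΔV_total = ΔV₁ + ΔV₂ ≈ 6.227e+04 m/s = 62.27 km/s.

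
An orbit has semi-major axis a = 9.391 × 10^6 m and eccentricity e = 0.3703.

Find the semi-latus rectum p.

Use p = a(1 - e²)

p = a (1 − e²).
p = 9.391e+06 · (1 − (0.3703)²) = 9.391e+06 · 0.862878 ≈ 8.103e+06 m = 8.103 × 10^6 m.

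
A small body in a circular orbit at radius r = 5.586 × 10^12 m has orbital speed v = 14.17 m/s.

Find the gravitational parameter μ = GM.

For a circular orbit v² = GM/r, so GM = v² · r.
GM = (14.17)² · 5.586e+12 m³/s² ≈ 1.122e+15 m³/s² = 1.122 × 10^15 m³/s².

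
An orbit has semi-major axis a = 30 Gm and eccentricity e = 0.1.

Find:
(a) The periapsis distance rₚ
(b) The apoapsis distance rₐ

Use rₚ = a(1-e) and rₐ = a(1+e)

Convert to SI: a = 30 Gm = 3e+10 m.
(a) rₚ = a(1 − e) = 3e+10 · (1 − 0.1) = 3e+10 · 0.9 ≈ 2.7e+10 m = 27 Gm.
(b) rₐ = a(1 + e) = 3e+10 · (1 + 0.1) = 3e+10 · 1.1 ≈ 3.3e+10 m = 33 Gm.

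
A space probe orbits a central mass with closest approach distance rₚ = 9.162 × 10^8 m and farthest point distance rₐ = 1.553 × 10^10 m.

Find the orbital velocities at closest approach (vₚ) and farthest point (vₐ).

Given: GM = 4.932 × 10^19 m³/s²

Use the vis-viva equation v² = GM(2/r − 1/a) with a = (rₚ + rₐ)/2 = (9.162e+08 + 1.553e+10)/2 = 8.2231e+09 m.
vₚ = √(GM · (2/rₚ − 1/a)) = √(4.932e+19 · (2/9.162e+08 − 1/8.2231e+09)) m/s ≈ 3.188e+05 m/s = 318.8 km/s.
vₐ = √(GM · (2/rₐ − 1/a)) = √(4.932e+19 · (2/1.553e+10 − 1/8.2231e+09)) m/s ≈ 1.881e+04 m/s = 18.81 km/s.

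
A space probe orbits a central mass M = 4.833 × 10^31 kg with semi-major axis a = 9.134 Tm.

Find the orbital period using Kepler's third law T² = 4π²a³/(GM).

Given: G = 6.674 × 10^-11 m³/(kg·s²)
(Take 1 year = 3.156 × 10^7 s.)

Convert to SI: a = 9.134 Tm = 9.134e+12 m.
GM = G · M = 6.674e-11 · 4.833e+31 = 3.22554e+21 m³/s².
Kepler's third law: T = 2π √(a³ / GM).
Substituting a = 9.134e+12 m and GM = 3.22554e+21 m³/s²:
T = 2π √((9.134e+12)³ / 3.22554e+21) s
T ≈ 3.054e+09 s = 96.77 years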